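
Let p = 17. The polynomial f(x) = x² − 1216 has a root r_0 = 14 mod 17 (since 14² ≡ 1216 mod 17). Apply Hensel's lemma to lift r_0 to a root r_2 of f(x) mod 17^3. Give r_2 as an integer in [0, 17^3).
r_2 = 422 (mod 4913)

Hensel's recurrence: r_{i+1} = r_i − f(r_i)·(f′(r_i))^{-1} mod 17^{i+2}, with f′(x) = 2x. Iterate:
  r_0 = 14 (mod 17)
  r_1 = 133 (mod 289)
  r_2 = 422 (mod 4913)
Final: r_2 = 422, and one checks f(r_2) ≡ 0 mod 17^3.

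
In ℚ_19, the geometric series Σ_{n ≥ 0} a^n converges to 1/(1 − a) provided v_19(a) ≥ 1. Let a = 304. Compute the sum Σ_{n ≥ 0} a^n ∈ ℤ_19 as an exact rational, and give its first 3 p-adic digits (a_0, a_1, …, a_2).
Σ a^n = 1/(1 − a) = -1/303;  first 3 digits = (1, 16, 9)

v_19(a) = 1 ≥ 1, so the series converges in ℤ_19 to 1/(1 − a) = 1/(1 − 304) = -1/303. Expand this rational in ℤ_19: compute digits iteratively via d_i = x_i mod 19, x_{i+1} = (x_i − d_i)/19. The first 3 digits are (1, 16, 9).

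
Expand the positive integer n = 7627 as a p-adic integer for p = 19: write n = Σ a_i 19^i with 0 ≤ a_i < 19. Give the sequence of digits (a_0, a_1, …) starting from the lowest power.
(a_0, a_1, …) = (8, 2, 2, 1)

Repeated division by 19 gives the digits low-to-high: 7627 = 8 + 2·19^1 + 2·19^2 + 1·19^3. Digit sequence: (8, 2, 2, 1).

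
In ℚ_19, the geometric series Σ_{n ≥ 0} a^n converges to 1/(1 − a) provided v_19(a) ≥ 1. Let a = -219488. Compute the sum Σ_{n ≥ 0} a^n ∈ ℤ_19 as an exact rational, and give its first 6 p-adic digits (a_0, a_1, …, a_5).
Σ a^n = 1/(1 − a) = 1/219489;  first 6 digits = (1, 0, 0, 6, 17, 18)

v_19(a) = 3 ≥ 1, so the series converges in ℤ_19 to 1/(1 − a) = 1/(1 − (-219488)) = 1/219489. Expand this rational in ℤ_19: compute digits iteratively via d_i = x_i mod 19, x_{i+1} = (x_i − d_i)/19. The first 6 digits are (1, 0, 0, 6, 17, 18).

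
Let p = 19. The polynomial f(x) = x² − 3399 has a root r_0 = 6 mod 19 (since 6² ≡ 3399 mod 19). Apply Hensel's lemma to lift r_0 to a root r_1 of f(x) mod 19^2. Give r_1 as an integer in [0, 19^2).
r_1 = 196 (mod 361)

Hensel's recurrence: r_{i+1} = r_i − f(r_i)·(f′(r_i))^{-1} mod 19^{i+2}, with f′(x) = 2x. Iterate:
  r_0 = 6 (mod 19)
  r_1 = 196 (mod 361)
Final: r_1 = 196, and one checks f(r_1) ≡ 0 mod 19^2.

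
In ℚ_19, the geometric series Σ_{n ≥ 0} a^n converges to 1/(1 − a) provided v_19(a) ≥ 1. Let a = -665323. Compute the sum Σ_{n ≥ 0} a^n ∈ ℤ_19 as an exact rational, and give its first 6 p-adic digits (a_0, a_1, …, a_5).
Σ a^n = 1/(1 − a) = 1/665324;  first 6 digits = (1, 0, 0, 17, 13, 18)

v_19(a) = 3 ≥ 1, so the series converges in ℤ_19 to 1/(1 − a) = 1/(1 − (-665323)) = 1/665324. Expand this rational in ℤ_19: compute digits iteratively via d_i = x_i mod 19, x_{i+1} = (x_i − d_i)/19. The first 6 digits are (1, 0, 0, 17, 13, 18).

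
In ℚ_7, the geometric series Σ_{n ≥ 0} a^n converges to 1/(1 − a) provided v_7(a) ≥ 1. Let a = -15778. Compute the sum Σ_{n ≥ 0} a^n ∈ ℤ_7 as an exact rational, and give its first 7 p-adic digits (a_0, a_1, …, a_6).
Σ a^n = 1/(1 − a) = 1/15779;  first 7 digits = (1, 0, 0, 3, 0, 6, 1)

v_7(a) = 3 ≥ 1, so the series converges in ℤ_7 to 1/(1 − a) = 1/(1 − (-15778)) = 1/15779. Expand this rational in ℤ_7: compute digits iteratively via d_i = x_i mod 7, x_{i+1} = (x_i − d_i)/7. The first 7 digits are (1, 0, 0, 3, 0, 6, 1).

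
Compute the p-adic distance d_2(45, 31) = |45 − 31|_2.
d_2(45, 31) = 1/2

Step 1 — x − y = 45 − 31 = 14. Step 2 — v_2(14) = 1 (factor: 14 = (2^1 · 7); the sign does not affect v_p). Step 3 — |x − y|_2 = 2^{-1} = 1/2.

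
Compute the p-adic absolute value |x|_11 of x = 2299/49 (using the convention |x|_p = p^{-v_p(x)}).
|2299/49|_11 = 1/121

Step 1 — compute v_11(x) by factoring powers of 11 out of the numerator and denominator: v_11(2299/49) = 2. Step 2 — apply |x|_p = p^{-v_p(x)} = 11^{-2} = 1/121.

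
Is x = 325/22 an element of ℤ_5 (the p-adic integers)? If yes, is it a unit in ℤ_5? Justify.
x ∈ ℤ_5 but not a unit; v_5(x) = 2 > 0

ℤ_5 = {x ∈ ℚ_5 : v_5(x) ≥ 0} and ℤ_5^× = {x ∈ ℤ_5 : v_5(x) = 0}. Here v_5(325/22) = v_5(num) − v_5(den) = 2; compare against these criteria.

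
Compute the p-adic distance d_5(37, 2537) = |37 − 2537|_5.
d_5(37, 2537) = 1/625

Step 1 — x − y = 37 − 2537 = -2500. Step 2 — v_5(-2500) = 4 (factor: -2500 = −(5^4 · 4); the sign does not affect v_p). Step 3 — |x − y|_5 = 5^{-4} = 1/625.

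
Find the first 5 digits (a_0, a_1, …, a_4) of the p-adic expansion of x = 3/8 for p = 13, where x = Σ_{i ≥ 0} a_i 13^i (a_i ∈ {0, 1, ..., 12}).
(a_0, …, a_4) = (2, 8, 1, 8, 1)

v_13(3/8) = 0 (numerator and denominator both coprime to 13), so x ∈ ℤ_13^×. Compute digits iteratively via a_i = x_i mod 13, x_{i+1} = (x_i − a_i)/13, with x_0 = x:
  x_0 = 3/8;  a_0 = 2;  x_1 = (x_0 − 2)/13 = -1/8
  x_1 = -1/8;  a_1 = 8;  x_2 = (x_1 − 8)/13 = -5/8
  x_2 = -5/8;  a_2 = 1;  x_3 = (x_2 − 1)/13 = -1/8
  x_3 = -1/8;  a_3 = 8;  x_4 = (x_3 − 8)/13 = -5/8
  x_4 = -5/8;  a_4 = 1;  x_5 = (x_4 − 1)/13 = -1/8
Digits: (2, 8, 1, 8, 1).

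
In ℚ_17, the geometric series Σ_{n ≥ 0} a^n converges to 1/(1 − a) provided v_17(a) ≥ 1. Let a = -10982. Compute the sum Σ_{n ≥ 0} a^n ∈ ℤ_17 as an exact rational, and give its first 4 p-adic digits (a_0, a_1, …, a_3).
Σ a^n = 1/(1 − a) = 1/10983;  first 4 digits = (1, 0, 13, 14)

v_17(a) = 2 ≥ 1, so the series converges in ℤ_17 to 1/(1 − a) = 1/(1 − (-10982)) = 1/10983. Expand this rational in ℤ_17: compute digits iteratively via d_i = x_i mod 17, x_{i+1} = (x_i − d_i)/17. The first 4 digits are (1, 0, 13, 14).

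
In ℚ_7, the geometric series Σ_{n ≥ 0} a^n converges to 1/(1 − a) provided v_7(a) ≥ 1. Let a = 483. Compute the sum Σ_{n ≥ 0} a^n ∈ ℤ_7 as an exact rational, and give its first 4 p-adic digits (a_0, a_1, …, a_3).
Σ a^n = 1/(1 − a) = -1/482;  first 4 digits = (1, 6, 3, 1)

v_7(a) = 1 ≥ 1, so the series converges in ℤ_7 to 1/(1 − a) = 1/(1 − 483) = -1/482. Expand this rational in ℤ_7: compute digits iteratively via d_i = x_i mod 7, x_{i+1} = (x_i − d_i)/7. The first 4 digits are (1, 6, 3, 1).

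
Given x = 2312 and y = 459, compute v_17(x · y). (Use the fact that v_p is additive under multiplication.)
v_17(1061208) = 3

v_p(x) = 2 (factor: 2312 = 17^2 · 8); v_p(y) = 1 (factor: 459 = 17^1 · 27). Additivity: v_p(xy) = v_p(x) + v_p(y) = 2 + 1 = 3. (Direct check: xy = 1061208 = 17^3 · (216).)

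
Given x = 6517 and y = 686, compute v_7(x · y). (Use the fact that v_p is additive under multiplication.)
v_7(4470662) = 6

v_p(x) = 3 (factor: 6517 = 7^3 · 19); v_p(y) = 3 (factor: 686 = 7^3 · 2). Additivity: v_p(xy) = v_p(x) + v_p(y) = 3 + 3 = 6. (Direct check: xy = 4470662 = 7^6 · (38).)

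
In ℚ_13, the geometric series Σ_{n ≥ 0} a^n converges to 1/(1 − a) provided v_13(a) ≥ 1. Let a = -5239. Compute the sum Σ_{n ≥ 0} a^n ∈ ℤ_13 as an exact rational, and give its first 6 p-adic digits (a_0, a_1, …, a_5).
Σ a^n = 1/(1 − a) = 1/5240;  first 6 digits = (1, 0, 8, 10, 11, 8)

v_13(a) = 2 ≥ 1, so the series converges in ℤ_13 to 1/(1 − a) = 1/(1 − (-5239)) = 1/5240. Expand this rational in ℤ_13: compute digits iteratively via d_i = x_i mod 13, x_{i+1} = (x_i − d_i)/13. The first 6 digits are (1, 0, 8, 10, 11, 8).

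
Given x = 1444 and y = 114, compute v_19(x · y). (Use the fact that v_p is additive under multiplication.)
v_19(164616) = 3

v_p(x) = 2 (factor: 1444 = 19^2 · 4); v_p(y) = 1 (factor: 114 = 19^1 · 6). Additivity: v_p(xy) = v_p(x) + v_p(y) = 2 + 1 = 3. (Direct check: xy = 164616 = 19^3 · (24).)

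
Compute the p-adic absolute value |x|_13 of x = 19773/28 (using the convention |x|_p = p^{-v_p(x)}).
|19773/28|_13 = 1/2197

Step 1 — compute v_13(x) by factoring powers of 13 out of the numerator and denominator: v_13(19773/28) = 3. Step 2 — apply |x|_p = p^{-v_p(x)} = 13^{-3} = 1/2197.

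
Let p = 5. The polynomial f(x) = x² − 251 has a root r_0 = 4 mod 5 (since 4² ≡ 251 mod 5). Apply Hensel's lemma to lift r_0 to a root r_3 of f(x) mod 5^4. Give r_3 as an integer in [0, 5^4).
r_3 = 499 (mod 625)

Hensel's recurrence: r_{i+1} = r_i − f(r_i)·(f′(r_i))^{-1} mod 5^{i+2}, with f′(x) = 2x. Iterate:
  r_0 = 4 (mod 5)
  r_1 = 24 (mod 25)
  r_2 = 124 (mod 125)
  r_3 = 499 (mod 625)
Final: r_3 = 499, and one checks f(r_3) ≡ 0 mod 5^4.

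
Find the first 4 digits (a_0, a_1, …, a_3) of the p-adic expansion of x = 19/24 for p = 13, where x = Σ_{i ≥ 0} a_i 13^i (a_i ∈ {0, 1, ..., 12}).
(a_0, …, a_3) = (10, 2, 9, 2)

v_13(19/24) = 0 (numerator and denominator both coprime to 13), so x ∈ ℤ_13^×. Compute digits iteratively via a_i = x_i mod 13, x_{i+1} = (x_i − a_i)/13, with x_0 = x:
  x_0 = 19/24;  a_0 = 10;  x_1 = (x_0 − 10)/13 = -17/24
  x_1 = -17/24;  a_1 = 2;  x_2 = (x_1 − 2)/13 = -5/24
  x_2 = -5/24;  a_2 = 9;  x_3 = (x_2 − 9)/13 = -17/24
  x_3 = -17/24;  a_3 = 2;  x_4 = (x_3 − 2)/13 = -5/24
Digits: (10, 2, 9, 2).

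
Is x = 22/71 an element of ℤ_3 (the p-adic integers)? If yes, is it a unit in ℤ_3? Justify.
x ∈ ℤ_3^× (unit); v_3(x) = 0

ℤ_3 = {x ∈ ℚ_3 : v_3(x) ≥ 0} and ℤ_3^× = {x ∈ ℤ_3 : v_3(x) = 0}. Here v_3(22/71) = v_3(num) − v_3(den) = 0; compare against these criteria.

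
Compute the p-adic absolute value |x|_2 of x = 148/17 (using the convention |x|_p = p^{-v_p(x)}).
|148/17|_2 = 1/4

Step 1 — compute v_2(x) by factoring powers of 2 out of the numerator and denominator: v_2(148/17) = 2. Step 2 — apply |x|_p = p^{-v_p(x)} = 2^{-2} = 1/4.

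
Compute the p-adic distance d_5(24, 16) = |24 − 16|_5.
d_5(24, 16) = 1

Step 1 — x − y = 24 − 16 = 8. Step 2 — v_5(8) = 0 (factor: 8 = (5^0 · 8); the sign does not affect v_p). Step 3 — |x − y|_5 = 5^{0} = 1.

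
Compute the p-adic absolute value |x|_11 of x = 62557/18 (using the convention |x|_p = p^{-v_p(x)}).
|62557/18|_11 = 1/1331

Step 1 — compute v_11(x) by factoring powers of 11 out of the numerator and denominator: v_11(62557/18) = 3. Step 2 — apply |x|_p = p^{-v_p(x)} = 11^{-3} = 1/1331.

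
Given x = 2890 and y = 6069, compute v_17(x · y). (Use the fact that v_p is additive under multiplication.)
v_17(17539410) = 4

v_p(x) = 2 (factor: 2890 = 17^2 · 10); v_p(y) = 2 (factor: 6069 = 17^2 · 21). Additivity: v_p(xy) = v_p(x) + v_p(y) = 2 + 2 = 4. (Direct check: xy = 17539410 = 17^4 · (210).)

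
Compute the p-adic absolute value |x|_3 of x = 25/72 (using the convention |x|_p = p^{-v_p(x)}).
|25/72|_3 = 9

Step 1 — compute v_3(x) by factoring powers of 3 out of the numerator and denominator: v_3(25/72) = -2. Step 2 — apply |x|_p = p^{-v_p(x)} = 3^{2} = 9.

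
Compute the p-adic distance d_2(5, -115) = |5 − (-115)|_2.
d_2(5, -115) = 1/8

Step 1 — x − y = 5 − (-115) = 120. Step 2 — v_2(120) = 3 (factor: 120 = (2^3 · 15); the sign does not affect v_p). Step 3 — |x − y|_2 = 2^{-3} = 1/8.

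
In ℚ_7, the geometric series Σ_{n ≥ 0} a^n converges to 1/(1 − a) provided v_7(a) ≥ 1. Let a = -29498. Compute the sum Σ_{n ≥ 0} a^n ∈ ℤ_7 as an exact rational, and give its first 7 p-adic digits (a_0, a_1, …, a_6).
Σ a^n = 1/(1 − a) = 1/29499;  first 7 digits = (1, 0, 0, 5, 1, 5, 3)

v_7(a) = 3 ≥ 1, so the series converges in ℤ_7 to 1/(1 − a) = 1/(1 − (-29498)) = 1/29499. Expand this rational in ℤ_7: compute digits iteratively via d_i = x_i mod 7, x_{i+1} = (x_i − d_i)/7. The first 7 digits are (1, 0, 0, 5, 1, 5, 3).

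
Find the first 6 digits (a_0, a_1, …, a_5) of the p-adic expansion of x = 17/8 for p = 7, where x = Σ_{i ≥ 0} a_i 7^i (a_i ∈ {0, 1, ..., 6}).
(a_0, …, a_5) = (3, 6, 0, 6, 0, 6)

v_7(17/8) = 0 (numerator and denominator both coprime to 7), so x ∈ ℤ_7^×. Compute digits iteratively via a_i = x_i mod 7, x_{i+1} = (x_i − a_i)/7, with x_0 = x:
  x_0 = 17/8;  a_0 = 3;  x_1 = (x_0 − 3)/7 = -1/8
  x_1 = -1/8;  a_1 = 6;  x_2 = (x_1 − 6)/7 = -7/8
  x_2 = -7/8;  a_2 = 0;  x_3 = (x_2 − 0)/7 = -1/8
  x_3 = -1/8;  a_3 = 6;  x_4 = (x_3 − 6)/7 = -7/8
  x_4 = -7/8;  a_4 = 0;  x_5 = (x_4 − 0)/7 = -1/8
  x_5 = -1/8;  a_5 = 6;  x_6 = (x_5 − 6)/7 = -7/8
Digits: (3, 6, 0, 6, 0, 6).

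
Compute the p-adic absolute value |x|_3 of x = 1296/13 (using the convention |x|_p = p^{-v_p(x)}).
|1296/13|_3 = 1/81

Step 1 — compute v_3(x) by factoring powers of 3 out of the numerator and denominator: v_3(1296/13) = 4. Step 2 — apply |x|_p = p^{-v_p(x)} = 3^{-4} = 1/81.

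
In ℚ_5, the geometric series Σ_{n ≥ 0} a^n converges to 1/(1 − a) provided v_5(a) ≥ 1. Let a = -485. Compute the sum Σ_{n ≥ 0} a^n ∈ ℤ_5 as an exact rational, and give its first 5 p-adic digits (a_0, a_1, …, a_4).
Σ a^n = 1/(1 − a) = 1/486;  first 5 digits = (1, 3, 4, 4, 1)

v_5(a) = 1 ≥ 1, so the series converges in ℤ_5 to 1/(1 − a) = 1/(1 − (-485)) = 1/486. Expand this rational in ℤ_5: compute digits iteratively via d_i = x_i mod 5, x_{i+1} = (x_i − d_i)/5. The first 5 digits are (1, 3, 4, 4, 1).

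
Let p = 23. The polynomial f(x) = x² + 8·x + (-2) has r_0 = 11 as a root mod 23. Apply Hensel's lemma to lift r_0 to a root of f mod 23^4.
r_3 = 48196 (mod 279841)

Hensel: r_{i+1} = r_i − f(r_i)·(f′(r_i))^{-1} mod 23^{i+2}, f′(x) = 2x + 8. Iterate:
  r_0 = 11 (mod 23)
  r_1 = 57 (mod 529)
  r_2 = 11695 (mod 12167)
  r_3 = 48196 (mod 279841)
Final: r = 48196 satisfies f(r) ≡ 0 mod 23^4.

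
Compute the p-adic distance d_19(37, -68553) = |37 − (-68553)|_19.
d_19(37, -68553) = 1/6859

Step 1 — x − y = 37 − (-68553) = 68590. Step 2 — v_19(68590) = 3 (factor: 68590 = (19^3 · 10); the sign does not affect v_p). Step 3 — |x − y|_19 = 19^{-3} = 1/6859.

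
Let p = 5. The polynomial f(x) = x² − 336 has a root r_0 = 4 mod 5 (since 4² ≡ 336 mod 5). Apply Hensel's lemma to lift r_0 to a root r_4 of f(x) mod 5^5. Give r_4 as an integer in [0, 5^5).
r_4 = 1844 (mod 3125)

Hensel's recurrence: r_{i+1} = r_i − f(r_i)·(f′(r_i))^{-1} mod 5^{i+2}, with f′(x) = 2x. Iterate:
  r_0 = 4 (mod 5)
  r_1 = 19 (mod 25)
  r_2 = 94 (mod 125)
  r_3 = 594 (mod 625)
  r_4 = 1844 (mod 3125)
Final: r_4 = 1844, and one checks f(r_4) ≡ 0 mod 5^5.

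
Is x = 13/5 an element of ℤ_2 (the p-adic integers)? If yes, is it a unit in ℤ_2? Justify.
x ∈ ℤ_2^× (unit); v_2(x) = 0

ℤ_2 = {x ∈ ℚ_2 : v_2(x) ≥ 0} and ℤ_2^× = {x ∈ ℤ_2 : v_2(x) = 0}. Here v_2(13/5) = v_2(num) − v_2(den) = 0; compare against these criteria.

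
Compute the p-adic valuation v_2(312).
v_2(312) = 3

v_2(n) is the largest exponent k such that 2^k divides n. Factor out: 312 = 2^3 · 39. (Sign doesn't affect v_p.) So v_2(312) = 3.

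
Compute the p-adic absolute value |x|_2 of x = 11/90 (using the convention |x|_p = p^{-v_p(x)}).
|11/90|_2 = 2

Step 1 — compute v_2(x) by factoring powers of 2 out of the numerator and denominator: v_2(11/90) = -1. Step 2 — apply |x|_p = p^{-v_p(x)} = 2^{1} = 2.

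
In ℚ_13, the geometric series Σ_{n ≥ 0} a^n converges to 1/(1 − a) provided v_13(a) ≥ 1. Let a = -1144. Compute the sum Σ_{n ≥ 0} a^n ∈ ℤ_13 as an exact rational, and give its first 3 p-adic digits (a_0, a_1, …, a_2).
Σ a^n = 1/(1 − a) = 1/1145;  first 3 digits = (1, 3, 2)

v_13(a) = 1 ≥ 1, so the series converges in ℤ_13 to 1/(1 − a) = 1/(1 − (-1144)) = 1/1145. Expand this rational in ℤ_13: compute digits iteratively via d_i = x_i mod 13, x_{i+1} = (x_i − d_i)/13. The first 3 digits are (1, 3, 2).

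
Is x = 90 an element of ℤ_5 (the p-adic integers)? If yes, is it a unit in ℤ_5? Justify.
x ∈ ℤ_5 but not a unit; v_5(x) = 1 > 0

ℤ_5 = {x ∈ ℚ_5 : v_5(x) ≥ 0} and ℤ_5^× = {x ∈ ℤ_5 : v_5(x) = 0}. Here v_5(90) = v_5(num) − v_5(den) = 1; compare against these criteria.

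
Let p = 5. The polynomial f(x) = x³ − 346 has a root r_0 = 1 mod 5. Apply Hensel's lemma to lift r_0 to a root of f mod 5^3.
r_2 = 16 (mod 125)

Hensel: r_{i+1} = r_i − f(r_i)/f′(r_i) mod 5^{i+2}, where f′(x) = 3x². Iterate:
  r_0 = 1 (mod 5)
  r_1 = 16 (mod 25)
  r_2 = 16 (mod 125)
Final: r = 16 with f(r) ≡ 0 mod 5^3.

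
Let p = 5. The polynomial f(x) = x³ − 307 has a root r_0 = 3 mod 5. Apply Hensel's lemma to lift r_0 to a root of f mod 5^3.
r_2 = 68 (mod 125)

Hensel: r_{i+1} = r_i − f(r_i)/f′(r_i) mod 5^{i+2}, where f′(x) = 3x². Iterate:
  r_0 = 3 (mod 5)
  r_1 = 18 (mod 25)
  r_2 = 68 (mod 125)
Final: r = 68 with f(r) ≡ 0 mod 5^3.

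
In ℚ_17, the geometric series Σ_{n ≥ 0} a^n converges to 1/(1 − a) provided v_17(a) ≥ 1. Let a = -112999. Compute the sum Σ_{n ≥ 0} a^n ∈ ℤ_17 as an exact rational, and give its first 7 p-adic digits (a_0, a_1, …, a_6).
Σ a^n = 1/(1 − a) = 1/113000;  first 7 digits = (1, 0, 0, 11, 15, 16, 1)

v_17(a) = 3 ≥ 1, so the series converges in ℤ_17 to 1/(1 − a) = 1/(1 − (-112999)) = 1/113000. Expand this rational in ℤ_17: compute digits iteratively via d_i = x_i mod 17, x_{i+1} = (x_i − d_i)/17. The first 7 digits are (1, 0, 0, 11, 15, 16, 1).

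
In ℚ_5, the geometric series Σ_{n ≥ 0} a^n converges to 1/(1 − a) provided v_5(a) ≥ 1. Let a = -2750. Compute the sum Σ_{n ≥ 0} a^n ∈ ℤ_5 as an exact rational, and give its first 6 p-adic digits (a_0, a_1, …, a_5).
Σ a^n = 1/(1 − a) = 1/2751;  first 6 digits = (1, 0, 0, 3, 0, 4)

v_5(a) = 3 ≥ 1, so the series converges in ℤ_5 to 1/(1 − a) = 1/(1 − (-2750)) = 1/2751. Expand this rational in ℤ_5: compute digits iteratively via d_i = x_i mod 5, x_{i+1} = (x_i − d_i)/5. The first 6 digits are (1, 0, 0, 3, 0, 4).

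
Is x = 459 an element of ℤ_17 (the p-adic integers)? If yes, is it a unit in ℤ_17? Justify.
x ∈ ℤ_17 but not a unit; v_17(x) = 1 > 0

ℤ_17 = {x ∈ ℚ_17 : v_17(x) ≥ 0} and ℤ_17^× = {x ∈ ℤ_17 : v_17(x) = 0}. Here v_17(459) = v_17(num) − v_17(den) = 1; compare against these criteria.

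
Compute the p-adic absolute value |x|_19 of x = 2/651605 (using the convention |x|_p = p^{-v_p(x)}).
|2/651605|_19 = 130321

Step 1 — compute v_19(x) by factoring powers of 19 out of the numerator and denominator: v_19(2/651605) = -4. Step 2 — apply |x|_p = p^{-v_p(x)} = 19^{4} = 130321.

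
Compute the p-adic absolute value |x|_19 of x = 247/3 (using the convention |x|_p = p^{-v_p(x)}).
|247/3|_19 = 1/19

Step 1 — compute v_19(x) by factoring powers of 19 out of the numerator and denominator: v_19(247/3) = 1. Step 2 — apply |x|_p = p^{-v_p(x)} = 19^{-1} = 1/19.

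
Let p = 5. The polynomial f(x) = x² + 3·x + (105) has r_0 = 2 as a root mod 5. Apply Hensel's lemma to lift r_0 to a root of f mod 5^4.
r_3 = 107 (mod 625)

Hensel: r_{i+1} = r_i − f(r_i)·(f′(r_i))^{-1} mod 5^{i+2}, f′(x) = 2x + 3. Iterate:
  r_0 = 2 (mod 5)
  r_1 = 7 (mod 25)
  r_2 = 107 (mod 125)
  r_3 = 107 (mod 625)
Final: r = 107 satisfies f(r) ≡ 0 mod 5^4.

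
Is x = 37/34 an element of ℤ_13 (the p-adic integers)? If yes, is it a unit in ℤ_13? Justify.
x ∈ ℤ_13^× (unit); v_13(x) = 0

ℤ_13 = {x ∈ ℚ_13 : v_13(x) ≥ 0} and ℤ_13^× = {x ∈ ℤ_13 : v_13(x) = 0}. Here v_13(37/34) = v_13(num) − v_13(den) = 0; compare against these criteria.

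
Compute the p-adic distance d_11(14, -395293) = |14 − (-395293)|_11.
d_11(14, -395293) = 1/14641

Step 1 — x − y = 14 − (-395293) = 395307. Step 2 — v_11(395307) = 4 (factor: 395307 = (11^4 · 27); the sign does not affect v_p). Step 3 — |x − y|_11 = 11^{-4} = 1/14641.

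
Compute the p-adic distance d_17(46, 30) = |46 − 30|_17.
d_17(46, 30) = 1

Step 1 — x − y = 46 − 30 = 16. Step 2 — v_17(16) = 0 (factor: 16 = (17^0 · 16); the sign does not affect v_p). Step 3 — |x − y|_17 = 17^{0} = 1.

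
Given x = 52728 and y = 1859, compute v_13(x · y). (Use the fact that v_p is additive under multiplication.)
v_13(98021352) = 5

v_p(x) = 3 (factor: 52728 = 13^3 · 24); v_p(y) = 2 (factor: 1859 = 13^2 · 11). Additivity: v_p(xy) = v_p(x) + v_p(y) = 3 + 2 = 5. (Direct check: xy = 98021352 = 13^5 · (264).)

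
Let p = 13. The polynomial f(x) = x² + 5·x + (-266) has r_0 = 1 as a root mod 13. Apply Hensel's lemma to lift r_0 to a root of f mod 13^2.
r_1 = 14 (mod 169)

Hensel: r_{i+1} = r_i − f(r_i)·(f′(r_i))^{-1} mod 13^{i+2}, f′(x) = 2x + 5. Iterate:
  r_0 = 1 (mod 13)
  r_1 = 14 (mod 169)
Final: r = 14 satisfies f(r) ≡ 0 mod 13^2.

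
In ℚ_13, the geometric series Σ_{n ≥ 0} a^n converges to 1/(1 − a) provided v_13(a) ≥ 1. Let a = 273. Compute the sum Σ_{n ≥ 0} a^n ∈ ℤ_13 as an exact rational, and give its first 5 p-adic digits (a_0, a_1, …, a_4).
Σ a^n = 1/(1 − a) = -1/272;  first 5 digits = (1, 8, 0, 0, 1)

v_13(a) = 1 ≥ 1, so the series converges in ℤ_13 to 1/(1 − a) = 1/(1 − 273) = -1/272. Expand this rational in ℤ_13: compute digits iteratively via d_i = x_i mod 13, x_{i+1} = (x_i − d_i)/13. The first 5 digits are (1, 8, 0, 0, 1).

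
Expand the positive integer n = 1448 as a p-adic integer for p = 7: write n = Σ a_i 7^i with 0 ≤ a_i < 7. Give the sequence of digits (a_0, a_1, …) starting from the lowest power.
(a_0, a_1, …) = (6, 3, 1, 4)

Repeated division by 7 gives the digits low-to-high: 1448 = 6 + 3·7^1 + 1·7^2 + 4·7^3. Digit sequence: (6, 3, 1, 4).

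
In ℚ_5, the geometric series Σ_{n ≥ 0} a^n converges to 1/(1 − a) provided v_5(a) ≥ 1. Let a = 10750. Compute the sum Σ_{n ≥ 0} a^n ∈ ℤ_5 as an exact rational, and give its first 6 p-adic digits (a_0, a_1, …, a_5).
Σ a^n = 1/(1 − a) = -1/10749;  first 6 digits = (1, 0, 0, 1, 2, 3)

v_5(a) = 3 ≥ 1, so the series converges in ℤ_5 to 1/(1 − a) = 1/(1 − 10750) = -1/10749. Expand this rational in ℤ_5: compute digits iteratively via d_i = x_i mod 5, x_{i+1} = (x_i − d_i)/5. The first 6 digits are (1, 0, 0, 1, 2, 3).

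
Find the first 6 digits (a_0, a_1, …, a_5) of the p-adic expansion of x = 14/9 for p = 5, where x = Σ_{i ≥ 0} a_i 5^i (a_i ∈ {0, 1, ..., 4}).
(a_0, …, a_5) = (1, 4, 2, 0, 1, 2)

v_5(14/9) = 0 (numerator and denominator both coprime to 5), so x ∈ ℤ_5^×. Compute digits iteratively via a_i = x_i mod 5, x_{i+1} = (x_i − a_i)/5, with x_0 = x:
  x_0 = 14/9;  a_0 = 1;  x_1 = (x_0 − 1)/5 = 1/9
  x_1 = 1/9;  a_1 = 4;  x_2 = (x_1 − 4)/5 = -7/9
  x_2 = -7/9;  a_2 = 2;  x_3 = (x_2 − 2)/5 = -5/9
  x_3 = -5/9;  a_3 = 0;  x_4 = (x_3 − 0)/5 = -1/9
  x_4 = -1/9;  a_4 = 1;  x_5 = (x_4 − 1)/5 = -2/9
  x_5 = -2/9;  a_5 = 2;  x_6 = (x_5 − 2)/5 = -4/9
Digits: (1, 4, 2, 0, 1, 2).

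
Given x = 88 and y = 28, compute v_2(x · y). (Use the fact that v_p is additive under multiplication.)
v_2(2464) = 5

v_p(x) = 3 (factor: 88 = 2^3 · 11); v_p(y) = 2 (factor: 28 = 2^2 · 7). Additivity: v_p(xy) = v_p(x) + v_p(y) = 3 + 2 = 5. (Direct check: xy = 2464 = 2^5 · (77).)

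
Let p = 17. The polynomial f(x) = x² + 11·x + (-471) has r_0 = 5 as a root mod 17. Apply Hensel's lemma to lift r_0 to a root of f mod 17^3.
r_2 = 753 (mod 4913)

Hensel: r_{i+1} = r_i − f(r_i)·(f′(r_i))^{-1} mod 17^{i+2}, f′(x) = 2x + 11. Iterate:
  r_0 = 5 (mod 17)
  r_1 = 175 (mod 289)
  r_2 = 753 (mod 4913)
Final: r = 753 satisfies f(r) ≡ 0 mod 17^3.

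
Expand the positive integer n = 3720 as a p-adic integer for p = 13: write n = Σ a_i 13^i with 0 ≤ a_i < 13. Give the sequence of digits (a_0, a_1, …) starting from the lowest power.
(a_0, a_1, …) = (2, 0, 9, 1)

Repeated division by 13 gives the digits low-to-high: 3720 = 2 + 9·13^2 + 1·13^3. Digit sequence: (2, 0, 9, 1).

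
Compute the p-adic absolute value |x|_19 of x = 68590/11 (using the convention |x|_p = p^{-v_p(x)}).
|68590/11|_19 = 1/6859

Step 1 — compute v_19(x) by factoring powers of 19 out of the numerator and denominator: v_19(68590/11) = 3. Step 2 — apply |x|_p = p^{-v_p(x)} = 19^{-3} = 1/6859.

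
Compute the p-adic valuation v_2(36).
v_2(36) = 2

v_2(n) is the largest exponent k such that 2^k divides n. Factor out: 36 = 2^2 · 9. (Sign doesn't affect v_p.) So v_2(36) = 2.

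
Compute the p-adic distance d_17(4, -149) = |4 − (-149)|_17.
d_17(4, -149) = 1/17

Step 1 — x − y = 4 − (-149) = 153. Step 2 — v_17(153) = 1 (factor: 153 = (17^1 · 9); the sign does not affect v_p). Step 3 — |x − y|_17 = 17^{-1} = 1/17.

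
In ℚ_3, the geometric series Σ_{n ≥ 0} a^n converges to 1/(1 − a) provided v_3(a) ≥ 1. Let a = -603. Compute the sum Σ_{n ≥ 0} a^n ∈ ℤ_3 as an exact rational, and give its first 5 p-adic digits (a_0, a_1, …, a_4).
Σ a^n = 1/(1 − a) = 1/604;  first 5 digits = (1, 0, 2, 1, 2)

v_3(a) = 2 ≥ 1, so the series converges in ℤ_3 to 1/(1 − a) = 1/(1 − (-603)) = 1/604. Expand this rational in ℤ_3: compute digits iteratively via d_i = x_i mod 3, x_{i+1} = (x_i − d_i)/3. The first 5 digits are (1, 0, 2, 1, 2).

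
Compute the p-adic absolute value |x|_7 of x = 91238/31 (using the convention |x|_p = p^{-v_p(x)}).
|91238/31|_7 = 1/2401

Step 1 — compute v_7(x) by factoring powers of 7 out of the numerator and denominator: v_7(91238/31) = 4. Step 2 — apply |x|_p = p^{-v_p(x)} = 7^{-4} = 1/2401.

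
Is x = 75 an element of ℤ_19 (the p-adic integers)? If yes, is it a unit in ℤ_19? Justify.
x ∈ ℤ_19^× (unit); v_19(x) = 0

ℤ_19 = {x ∈ ℚ_19 : v_19(x) ≥ 0} and ℤ_19^× = {x ∈ ℤ_19 : v_19(x) = 0}. Here v_19(75) = v_19(num) − v_19(den) = 0; compare against these criteria.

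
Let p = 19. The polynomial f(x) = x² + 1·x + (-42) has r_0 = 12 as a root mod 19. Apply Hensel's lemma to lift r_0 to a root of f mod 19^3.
r_2 = 6852 (mod 6859)

Hensel: r_{i+1} = r_i − f(r_i)·(f′(r_i))^{-1} mod 19^{i+2}, f′(x) = 2x + 1. Iterate:
  r_0 = 12 (mod 19)
  r_1 = 354 (mod 361)
  r_2 = 6852 (mod 6859)
Final: r = 6852 satisfies f(r) ≡ 0 mod 19^3.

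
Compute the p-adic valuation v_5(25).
v_5(25) = 2

v_5(n) is the largest exponent k such that 5^k divides n. Factor out: 25 = 5^2 · 1. (Sign doesn't affect v_p.) So v_5(25) = 2.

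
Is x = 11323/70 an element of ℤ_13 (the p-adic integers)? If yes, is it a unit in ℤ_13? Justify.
x ∈ ℤ_13 but not a unit; v_13(x) = 2 > 0

ℤ_13 = {x ∈ ℚ_13 : v_13(x) ≥ 0} and ℤ_13^× = {x ∈ ℤ_13 : v_13(x) = 0}. Here v_13(11323/70) = v_13(num) − v_13(den) = 2; compare against these criteria.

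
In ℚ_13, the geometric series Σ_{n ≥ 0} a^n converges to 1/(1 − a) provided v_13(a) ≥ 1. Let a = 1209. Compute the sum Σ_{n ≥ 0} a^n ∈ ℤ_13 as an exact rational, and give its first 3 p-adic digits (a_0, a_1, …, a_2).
Σ a^n = 1/(1 − a) = -1/1208;  first 3 digits = (1, 2, 11)

v_13(a) = 1 ≥ 1, so the series converges in ℤ_13 to 1/(1 − a) = 1/(1 − 1209) = -1/1208. Expand this rational in ℤ_13: compute digits iteratively via d_i = x_i mod 13, x_{i+1} = (x_i − d_i)/13. The first 3 digits are (1, 2, 11).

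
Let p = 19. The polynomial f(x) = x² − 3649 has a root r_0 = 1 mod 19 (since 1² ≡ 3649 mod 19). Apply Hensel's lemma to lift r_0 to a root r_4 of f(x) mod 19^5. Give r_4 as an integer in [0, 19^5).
r_4 = 1404310 (mod 2476099)

Hensel's recurrence: r_{i+1} = r_i − f(r_i)·(f′(r_i))^{-1} mod 19^{i+2}, with f′(x) = 2x. Iterate:
  r_0 = 1 (mod 19)
  r_1 = 20 (mod 361)
  r_2 = 5074 (mod 6859)
  r_3 = 101100 (mod 130321)
  r_4 = 1404310 (mod 2476099)
Final: r_4 = 1404310, and one checks f(r_4) ≡ 0 mod 19^5.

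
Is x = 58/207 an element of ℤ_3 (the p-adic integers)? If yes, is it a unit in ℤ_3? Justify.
x ∉ ℤ_3 (v_3(x) = -2 < 0)

ℤ_3 = {x ∈ ℚ_3 : v_3(x) ≥ 0} and ℤ_3^× = {x ∈ ℤ_3 : v_3(x) = 0}. Here v_3(58/207) = v_3(num) − v_3(den) = -2; compare against these criteria.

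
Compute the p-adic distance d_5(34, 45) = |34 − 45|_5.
d_5(34, 45) = 1

Step 1 — x − y = 34 − 45 = -11. Step 2 — v_5(-11) = 0 (factor: -11 = −(5^0 · 11); the sign does not affect v_p). Step 3 — |x − y|_5 = 5^{0} = 1.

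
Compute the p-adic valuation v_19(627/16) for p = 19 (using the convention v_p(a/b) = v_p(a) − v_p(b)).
v_19(627/16) = 1

Factor powers of 19 from the numerator and denominator of the reduced fraction: 627 = 19^1 · 33 and 16 = 19^0 · 16. Apply v_p(a/b) = v_p(a) − v_p(b): v_19(627/16) = 1 − 0 = 1.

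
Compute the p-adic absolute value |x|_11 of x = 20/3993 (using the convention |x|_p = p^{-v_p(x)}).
|20/3993|_11 = 1331

Step 1 — compute v_11(x) by factoring powers of 11 out of the numerator and denominator: v_11(20/3993) = -3. Step 2 — apply |x|_p = p^{-v_p(x)} = 11^{3} = 1331.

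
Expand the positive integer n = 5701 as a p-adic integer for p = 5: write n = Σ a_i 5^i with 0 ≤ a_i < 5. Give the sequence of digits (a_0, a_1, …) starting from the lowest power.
(a_0, a_1, …) = (1, 0, 3, 0, 4, 1)

Repeated division by 5 gives the digits low-to-high: 5701 = 1 + 3·5^2 + 4·5^4 + 1·5^5. Digit sequence: (1, 0, 3, 0, 4, 1).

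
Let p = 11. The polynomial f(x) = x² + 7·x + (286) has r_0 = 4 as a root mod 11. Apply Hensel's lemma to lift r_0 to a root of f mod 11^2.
r_1 = 103 (mod 121)

Hensel: r_{i+1} = r_i − f(r_i)·(f′(r_i))^{-1} mod 11^{i+2}, f′(x) = 2x + 7. Iterate:
  r_0 = 4 (mod 11)
  r_1 = 103 (mod 121)
Final: r = 103 satisfies f(r) ≡ 0 mod 11^2.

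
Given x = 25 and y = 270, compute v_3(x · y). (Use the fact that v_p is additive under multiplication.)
v_3(6750) = 3

v_p(x) = 0 (factor: 25 = 3^0 · 25); v_p(y) = 3 (factor: 270 = 3^3 · 10). Additivity: v_p(xy) = v_p(x) + v_p(y) = 0 + 3 = 3. (Direct check: xy = 6750 = 3^3 · (250).)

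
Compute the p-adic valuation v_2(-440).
v_2(-440) = 3

v_2(n) is the largest exponent k such that 2^k divides n. Factor out: -440 = -2^3 · 55. (Sign doesn't affect v_p.) So v_2(-440) = 3.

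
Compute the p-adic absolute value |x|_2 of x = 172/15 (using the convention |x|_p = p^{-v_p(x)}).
|172/15|_2 = 1/4

Step 1 — compute v_2(x) by factoring powers of 2 out of the numerator and denominator: v_2(172/15) = 2. Step 2 — apply |x|_p = p^{-v_p(x)} = 2^{-2} = 1/4.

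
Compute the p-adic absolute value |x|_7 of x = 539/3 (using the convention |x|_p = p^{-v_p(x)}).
|539/3|_7 = 1/49

Step 1 — compute v_7(x) by factoring powers of 7 out of the numerator and denominator: v_7(539/3) = 2. Step 2 — apply |x|_p = p^{-v_p(x)} = 7^{-2} = 1/49.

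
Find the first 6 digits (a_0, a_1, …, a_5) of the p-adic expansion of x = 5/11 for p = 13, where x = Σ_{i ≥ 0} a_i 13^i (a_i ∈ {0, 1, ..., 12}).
(a_0, …, a_5) = (4, 8, 10, 11, 5, 9)

v_13(5/11) = 0 (numerator and denominator both coprime to 13), so x ∈ ℤ_13^×. Compute digits iteratively via a_i = x_i mod 13, x_{i+1} = (x_i − a_i)/13, with x_0 = x:
  x_0 = 5/11;  a_0 = 4;  x_1 = (x_0 − 4)/13 = -3/11
  x_1 = -3/11;  a_1 = 8;  x_2 = (x_1 − 8)/13 = -7/11
  x_2 = -7/11;  a_2 = 10;  x_3 = (x_2 − 10)/13 = -9/11
  x_3 = -9/11;  a_3 = 11;  x_4 = (x_3 − 11)/13 = -10/11
  x_4 = -10/11;  a_4 = 5;  x_5 = (x_4 − 5)/13 = -5/11
  x_5 = -5/11;  a_5 = 9;  x_6 = (x_5 − 9)/13 = -8/11
Digits: (4, 8, 10, 11, 5, 9).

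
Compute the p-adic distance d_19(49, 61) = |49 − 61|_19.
d_19(49, 61) = 1

Step 1 — x − y = 49 − 61 = -12. Step 2 — v_19(-12) = 0 (factor: -12 = −(19^0 · 12); the sign does not affect v_p). Step 3 — |x − y|_19 = 19^{0} = 1.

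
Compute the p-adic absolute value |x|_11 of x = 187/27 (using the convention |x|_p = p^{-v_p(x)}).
|187/27|_11 = 1/11

Step 1 — compute v_11(x) by factoring powers of 11 out of the numerator and denominator: v_11(187/27) = 1. Step 2 — apply |x|_p = p^{-v_p(x)} = 11^{-1} = 1/11.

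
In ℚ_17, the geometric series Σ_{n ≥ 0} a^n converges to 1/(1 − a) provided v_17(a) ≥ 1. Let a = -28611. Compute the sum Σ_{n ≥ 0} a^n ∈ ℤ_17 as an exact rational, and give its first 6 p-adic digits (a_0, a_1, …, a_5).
Σ a^n = 1/(1 − a) = 1/28612;  first 6 digits = (1, 0, 3, 11, 8, 15)

v_17(a) = 2 ≥ 1, so the series converges in ℤ_17 to 1/(1 − a) = 1/(1 − (-28611)) = 1/28612. Expand this rational in ℤ_17: compute digits iteratively via d_i = x_i mod 17, x_{i+1} = (x_i − d_i)/17. The first 6 digits are (1, 0, 3, 11, 8, 15).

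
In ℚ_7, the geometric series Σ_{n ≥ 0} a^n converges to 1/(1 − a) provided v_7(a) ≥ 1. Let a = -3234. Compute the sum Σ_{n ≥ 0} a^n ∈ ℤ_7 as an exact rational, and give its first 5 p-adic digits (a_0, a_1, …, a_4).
Σ a^n = 1/(1 − a) = 1/3235;  first 5 digits = (1, 0, 4, 4, 0)

v_7(a) = 2 ≥ 1, so the series converges in ℤ_7 to 1/(1 − a) = 1/(1 − (-3234)) = 1/3235. Expand this rational in ℤ_7: compute digits iteratively via d_i = x_i mod 7, x_{i+1} = (x_i − d_i)/7. The first 5 digits are (1, 0, 4, 4, 0).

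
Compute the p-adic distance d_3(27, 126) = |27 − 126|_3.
d_3(27, 126) = 1/9

Step 1 — x − y = 27 − 126 = -99. Step 2 — v_3(-99) = 2 (factor: -99 = −(3^2 · 11); the sign does not affect v_p). Step 3 — |x − y|_3 = 3^{-2} = 1/9.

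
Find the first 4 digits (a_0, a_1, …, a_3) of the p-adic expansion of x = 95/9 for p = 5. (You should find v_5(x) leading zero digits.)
(a_0, …, a_3) = (0, 1, 3, 0)

v_5(95/9) = 1, so a_0 = ... = a_0 = 0. Factor out: x = 5^1 · u with u = 19/9 a unit in ℤ_5. Expand u iteratively via a_{v+i} = u_i mod 5, u_{i+1} = (u_i − a_{v+i})/5:
  u_0 = 19/9;  a_1 = 1;  u_1 = (u_0 − 1)/5 = 2/9
  u_1 = 2/9;  a_2 = 3;  u_2 = (u_1 − 3)/5 = -5/9
  u_2 = -5/9;  a_3 = 0;  u_3 = (u_2 − 0)/5 = -1/9
Digits: (0, 1, 3, 0).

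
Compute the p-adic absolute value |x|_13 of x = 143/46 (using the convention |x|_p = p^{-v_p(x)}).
|143/46|_13 = 1/13

Step 1 — compute v_13(x) by factoring powers of 13 out of the numerator and denominator: v_13(143/46) = 1. Step 2 — apply |x|_p = p^{-v_p(x)} = 13^{-1} = 1/13.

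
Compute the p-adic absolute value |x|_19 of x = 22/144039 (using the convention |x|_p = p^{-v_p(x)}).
|22/144039|_19 = 6859

Step 1 — compute v_19(x) by factoring powers of 19 out of the numerator and denominator: v_19(22/144039) = -3. Step 2 — apply |x|_p = p^{-v_p(x)} = 19^{3} = 6859.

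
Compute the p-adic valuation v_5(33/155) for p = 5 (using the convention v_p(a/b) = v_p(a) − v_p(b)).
v_5(33/155) = -1

Factor powers of 5 from the numerator and denominator of the reduced fraction: 33 = 5^0 · 33 and 155 = 5^1 · 31. Apply v_p(a/b) = v_p(a) − v_p(b): v_5(33/155) = 0 − 1 = -1.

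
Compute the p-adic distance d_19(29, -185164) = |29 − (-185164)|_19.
d_19(29, -185164) = 1/6859

Step 1 — x − y = 29 − (-185164) = 185193. Step 2 — v_19(185193) = 3 (factor: 185193 = (19^3 · 27); the sign does not affect v_p). Step 3 — |x − y|_19 = 19^{-3} = 1/6859.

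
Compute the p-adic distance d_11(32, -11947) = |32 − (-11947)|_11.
d_11(32, -11947) = 1/1331

Step 1 — x − y = 32 − (-11947) = 11979. Step 2 — v_11(11979) = 3 (factor: 11979 = (11^3 · 9); the sign does not affect v_p). Step 3 — |x − y|_11 = 11^{-3} = 1/1331.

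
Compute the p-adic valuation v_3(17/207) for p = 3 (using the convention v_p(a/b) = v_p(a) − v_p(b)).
v_3(17/207) = -2

Factor powers of 3 from the numerator and denominator of the reduced fraction: 17 = 3^0 · 17 and 207 = 3^2 · 23. Apply v_p(a/b) = v_p(a) − v_p(b): v_3(17/207) = 0 − 2 = -2.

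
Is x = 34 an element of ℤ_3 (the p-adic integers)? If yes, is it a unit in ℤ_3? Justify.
x ∈ ℤ_3^× (unit); v_3(x) = 0

ℤ_3 = {x ∈ ℚ_3 : v_3(x) ≥ 0} and ℤ_3^× = {x ∈ ℤ_3 : v_3(x) = 0}. Here v_3(34) = v_3(num) − v_3(den) = 0; compare against these criteria.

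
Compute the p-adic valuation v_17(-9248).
v_17(-9248) = 2

v_17(n) is the largest exponent k such that 17^k divides n. Factor out: -9248 = -17^2 · 32. (Sign doesn't affect v_p.) So v_17(-9248) = 2.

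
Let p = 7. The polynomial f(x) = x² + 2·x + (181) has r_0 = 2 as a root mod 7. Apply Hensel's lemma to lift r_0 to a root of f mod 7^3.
r_2 = 191 (mod 343)

Hensel: r_{i+1} = r_i − f(r_i)·(f′(r_i))^{-1} mod 7^{i+2}, f′(x) = 2x + 2. Iterate:
  r_0 = 2 (mod 7)
  r_1 = 44 (mod 49)
  r_2 = 191 (mod 343)
Final: r = 191 satisfies f(r) ≡ 0 mod 7^3.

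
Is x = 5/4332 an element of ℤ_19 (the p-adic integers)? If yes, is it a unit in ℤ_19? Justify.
x ∉ ℤ_19 (v_19(x) = -2 < 0)

ℤ_19 = {x ∈ ℚ_19 : v_19(x) ≥ 0} and ℤ_19^× = {x ∈ ℤ_19 : v_19(x) = 0}. Here v_19(5/4332) = v_19(num) − v_19(den) = -2; compare against these criteria.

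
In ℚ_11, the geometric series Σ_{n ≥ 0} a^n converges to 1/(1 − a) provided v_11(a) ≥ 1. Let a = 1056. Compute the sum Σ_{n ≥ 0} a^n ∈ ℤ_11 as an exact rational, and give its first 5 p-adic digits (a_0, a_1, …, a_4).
Σ a^n = 1/(1 − a) = -1/1055;  first 5 digits = (1, 8, 6, 8, 1)

v_11(a) = 1 ≥ 1, so the series converges in ℤ_11 to 1/(1 − a) = 1/(1 − 1056) = -1/1055. Expand this rational in ℤ_11: compute digits iteratively via d_i = x_i mod 11, x_{i+1} = (x_i − d_i)/11. The first 5 digits are (1, 8, 6, 8, 1).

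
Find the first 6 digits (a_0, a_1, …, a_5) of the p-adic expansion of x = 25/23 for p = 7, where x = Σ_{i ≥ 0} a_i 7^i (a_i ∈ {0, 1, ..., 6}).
(a_0, …, a_5) = (2, 2, 0, 3, 2, 3)

v_7(25/23) = 0 (numerator and denominator both coprime to 7), so x ∈ ℤ_7^×. Compute digits iteratively via a_i = x_i mod 7, x_{i+1} = (x_i − a_i)/7, with x_0 = x:
  x_0 = 25/23;  a_0 = 2;  x_1 = (x_0 − 2)/7 = -3/23
  x_1 = -3/23;  a_1 = 2;  x_2 = (x_1 − 2)/7 = -7/23
  x_2 = -7/23;  a_2 = 0;  x_3 = (x_2 − 0)/7 = -1/23
  x_3 = -1/23;  a_3 = 3;  x_4 = (x_3 − 3)/7 = -10/23
  x_4 = -10/23;  a_4 = 2;  x_5 = (x_4 − 2)/7 = -8/23
  x_5 = -8/23;  a_5 = 3;  x_6 = (x_5 − 3)/7 = -11/23
Digits: (2, 2, 0, 3, 2, 3).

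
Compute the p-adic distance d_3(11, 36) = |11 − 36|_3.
d_3(11, 36) = 1

Step 1 — x − y = 11 − 36 = -25. Step 2 — v_3(-25) = 0 (factor: -25 = −(3^0 · 25); the sign does not affect v_p). Step 3 — |x − y|_3 = 3^{0} = 1.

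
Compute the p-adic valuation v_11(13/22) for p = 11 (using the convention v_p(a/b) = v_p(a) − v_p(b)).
v_11(13/22) = -1

Factor powers of 11 from the numerator and denominator of the reduced fraction: 13 = 11^0 · 13 and 22 = 11^1 · 2. Apply v_p(a/b) = v_p(a) − v_p(b): v_11(13/22) = 0 − 1 = -1.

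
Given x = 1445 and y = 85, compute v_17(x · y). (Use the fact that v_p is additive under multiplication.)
v_17(122825) = 3

v_p(x) = 2 (factor: 1445 = 17^2 · 5); v_p(y) = 1 (factor: 85 = 17^1 · 5). Additivity: v_p(xy) = v_p(x) + v_p(y) = 2 + 1 = 3. (Direct check: xy = 122825 = 17^3 · (25).)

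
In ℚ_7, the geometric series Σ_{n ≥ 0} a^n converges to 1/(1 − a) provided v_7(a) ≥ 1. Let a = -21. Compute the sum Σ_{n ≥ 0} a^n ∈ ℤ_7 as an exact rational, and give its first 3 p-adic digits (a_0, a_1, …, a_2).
Σ a^n = 1/(1 − a) = 1/22;  first 3 digits = (1, 4, 1)

v_7(a) = 1 ≥ 1, so the series converges in ℤ_7 to 1/(1 − a) = 1/(1 − (-21)) = 1/22. Expand this rational in ℤ_7: compute digits iteratively via d_i = x_i mod 7, x_{i+1} = (x_i − d_i)/7. The first 3 digits are (1, 4, 1).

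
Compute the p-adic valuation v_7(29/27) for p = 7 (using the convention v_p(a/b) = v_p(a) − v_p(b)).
v_7(29/27) = 0

Factor powers of 7 from the numerator and denominator of the reduced fraction: 29 = 7^0 · 29 and 27 = 7^0 · 27. Apply v_p(a/b) = v_p(a) − v_p(b): v_7(29/27) = 0 − 0 = 0.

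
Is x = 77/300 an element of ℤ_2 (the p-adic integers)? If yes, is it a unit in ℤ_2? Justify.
x ∉ ℤ_2 (v_2(x) = -2 < 0)

ℤ_2 = {x ∈ ℚ_2 : v_2(x) ≥ 0} and ℤ_2^× = {x ∈ ℤ_2 : v_2(x) = 0}. Here v_2(77/300) = v_2(num) − v_2(den) = -2; compare against these criteria.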